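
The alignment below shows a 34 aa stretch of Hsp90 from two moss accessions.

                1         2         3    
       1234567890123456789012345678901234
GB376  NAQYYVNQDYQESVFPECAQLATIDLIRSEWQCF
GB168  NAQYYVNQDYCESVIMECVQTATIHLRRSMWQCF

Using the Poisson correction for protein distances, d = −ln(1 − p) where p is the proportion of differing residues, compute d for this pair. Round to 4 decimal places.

Mismatches occur at site 11 (Q→C), site 15 (F→I), site 16 (P→M), site 19 (A→V), site 21 (L→T), site 25 (D→H), site 27 (I→R), site 30 (E→M).
p = 8/34 = 0.235294.
d = −ln(1 − 0.235294) = −ln(0.764706) = 0.2683.

0.2683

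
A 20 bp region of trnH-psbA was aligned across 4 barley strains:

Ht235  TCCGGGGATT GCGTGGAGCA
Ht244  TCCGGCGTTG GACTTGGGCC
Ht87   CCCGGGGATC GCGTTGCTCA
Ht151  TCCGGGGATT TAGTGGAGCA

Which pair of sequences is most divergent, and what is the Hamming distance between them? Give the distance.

Pairwise Hamming distances:
  Ht235 vs Ht244: 8
  Ht235 vs Ht87: 5
  Ht235 vs Ht151: 2
  Ht244 vs Ht87: 9
  Ht244 vs Ht151: 8
  Ht87 vs Ht151: 7
The largest is 9, between Ht244 and Ht87.

9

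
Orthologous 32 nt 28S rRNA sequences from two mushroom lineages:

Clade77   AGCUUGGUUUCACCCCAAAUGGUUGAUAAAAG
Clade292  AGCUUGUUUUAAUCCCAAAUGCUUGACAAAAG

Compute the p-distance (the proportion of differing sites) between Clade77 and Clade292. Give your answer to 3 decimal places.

Differing sites — 7:G/U; 11:C/A; 13:C/U; 22:G/C; 27:U/C.
There are 5 differences over 32 sites, so p = 5/32 = 0.156.

0.156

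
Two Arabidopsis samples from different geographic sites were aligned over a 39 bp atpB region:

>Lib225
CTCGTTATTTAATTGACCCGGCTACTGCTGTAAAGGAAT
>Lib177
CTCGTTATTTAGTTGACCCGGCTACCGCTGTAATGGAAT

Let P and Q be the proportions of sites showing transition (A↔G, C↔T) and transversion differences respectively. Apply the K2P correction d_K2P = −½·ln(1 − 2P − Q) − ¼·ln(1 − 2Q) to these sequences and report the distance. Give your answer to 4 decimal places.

Differing sites — 12:A/G (Ti); 26:T/C (Ti); 34:A/T (Tv).
Of the 3 differences, 2 transitions and 1 transversion over 39 sites: P = 2/39 = 0.051282, Q = 1/39 = 0.025641.
d = −0.5·ln(0.871795) − 0.25·ln(0.948718) = −0.5·(-0.137201) − 0.25·(-0.052644) = 0.0818.

0.0818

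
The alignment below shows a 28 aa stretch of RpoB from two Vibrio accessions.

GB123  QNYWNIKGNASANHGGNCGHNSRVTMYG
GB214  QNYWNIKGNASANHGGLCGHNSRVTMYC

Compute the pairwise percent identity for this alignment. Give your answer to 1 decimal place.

92.9%

Differing sites — 17:N/L; 28:G/C.
26 of the 28 sites match, so the percent identity is 26/28 × 100 = 92.9%.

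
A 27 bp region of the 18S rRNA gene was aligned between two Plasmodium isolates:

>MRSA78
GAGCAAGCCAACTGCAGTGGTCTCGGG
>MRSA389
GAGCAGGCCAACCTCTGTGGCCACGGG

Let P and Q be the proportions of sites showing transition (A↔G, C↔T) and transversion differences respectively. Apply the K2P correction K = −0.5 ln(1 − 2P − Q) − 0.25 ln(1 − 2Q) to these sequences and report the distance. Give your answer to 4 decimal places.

Differing sites — 6:A/G (Ti); 13:T/C (Ti); 14:G/T (Tv); 16:A/T (Tv); 21:T/C (Ti); 23:T/A (Tv).
Of the 6 differences, 3 transitions and 3 transversions over 27 sites: P = 3/27 = 0.111111, Q = 3/27 = 0.111111.
d = −0.5·ln(0.666667) − 0.25·ln(0.777778) = −0.5·(-0.405465) − 0.25·(-0.251314) = 0.2656.

0.2656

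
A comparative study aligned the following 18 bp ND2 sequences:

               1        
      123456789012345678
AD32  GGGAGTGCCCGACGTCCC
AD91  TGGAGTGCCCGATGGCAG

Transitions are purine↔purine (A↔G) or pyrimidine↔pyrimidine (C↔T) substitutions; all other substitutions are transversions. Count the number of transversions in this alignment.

Differing sites — 1:G/T (Tv); 13:C/T (Ti); 15:T/G (Tv); 17:C/A (Tv); 18:C/G (Tv).
Of the 5 differences, 1 transition and 4 transversions, so the answer is 4.

4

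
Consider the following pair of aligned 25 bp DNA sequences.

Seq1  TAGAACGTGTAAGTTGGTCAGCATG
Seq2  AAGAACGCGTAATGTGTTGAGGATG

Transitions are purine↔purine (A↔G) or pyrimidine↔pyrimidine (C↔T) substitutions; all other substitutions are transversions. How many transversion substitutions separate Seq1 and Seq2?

6

The sequences differ at positions 1 (T/A, transversion), 8 (T/C, transition), 13 (G/T, transversion), 14 (T/G, transversion), 17 (G/T, transversion), 19 (C/G, transversion), 22 (C/G, transversion).
Of the 7 differences, 1 transition and 6 transversions, so the answer is 6.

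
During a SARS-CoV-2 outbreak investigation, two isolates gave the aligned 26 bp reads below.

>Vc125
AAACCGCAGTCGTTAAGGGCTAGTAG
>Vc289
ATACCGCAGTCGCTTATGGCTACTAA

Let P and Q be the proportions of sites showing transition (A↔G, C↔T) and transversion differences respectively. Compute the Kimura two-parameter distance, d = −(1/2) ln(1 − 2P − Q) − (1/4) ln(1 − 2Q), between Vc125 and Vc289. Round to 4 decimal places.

0.2758

The sequences differ at positions 2 (A/T, transversion), 13 (T/C, transition), 15 (A/T, transversion), 17 (G/T, transversion), 23 (G/C, transversion), 26 (G/A, transition).
Of the 6 differences, 2 transitions and 4 transversions over 26 sites: P = 2/26 = 0.076923, Q = 4/26 = 0.153846.
d = −0.5·ln(0.692308) − 0.25·ln(0.692308) = −0.5·(-0.367724) − 0.25·(-0.367724) = 0.2758.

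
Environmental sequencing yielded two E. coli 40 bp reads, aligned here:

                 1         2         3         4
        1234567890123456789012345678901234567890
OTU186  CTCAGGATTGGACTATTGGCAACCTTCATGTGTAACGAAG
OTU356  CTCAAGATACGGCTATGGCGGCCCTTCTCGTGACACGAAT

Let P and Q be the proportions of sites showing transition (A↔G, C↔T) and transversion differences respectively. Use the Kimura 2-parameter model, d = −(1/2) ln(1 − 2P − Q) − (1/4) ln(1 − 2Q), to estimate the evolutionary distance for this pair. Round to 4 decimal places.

Differing sites — 5:G/A (Ti); 9:T/A (Tv); 10:G/C (Tv); 12:A/G (Ti); 17:T/G (Tv); 19:G/C (Tv); 20:C/G (Tv); 21:A/G (Ti); 22:A/C (Tv); 28:A/T (Tv); 29:T/C (Ti); 33:T/A (Tv); 34:A/C (Tv); 40:G/T (Tv).
Of the 14 differences, 4 transitions and 10 transversions over 40 sites: P = 4/40 = 0.100000, Q = 10/40 = 0.250000.
d = −0.5·ln(0.550000) − 0.25·ln(0.500000) = −0.5·(-0.597837) − 0.25·(-0.693147) = 0.4722.

0.4722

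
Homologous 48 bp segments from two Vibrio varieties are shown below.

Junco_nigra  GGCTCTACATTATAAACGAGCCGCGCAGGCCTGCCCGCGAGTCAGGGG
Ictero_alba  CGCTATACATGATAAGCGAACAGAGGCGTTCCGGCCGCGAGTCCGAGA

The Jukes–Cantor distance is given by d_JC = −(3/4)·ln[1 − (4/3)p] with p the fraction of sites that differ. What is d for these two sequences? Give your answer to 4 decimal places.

Mismatches occur at site 1 (G↔C), site 5 (C↔A), site 11 (T↔G), site 16 (A↔G), site 20 (G↔A), site 22 (C↔A), site 24 (C↔A), site 26 (C↔G), site 27 (A↔C), site 29 (G↔T), site 30 (C↔T), site 32 (T↔C), site 34 (C↔G), site 44 (A↔C), site 46 (G↔A), site 48 (G↔A).
p = 16/48 = 0.333333.
d = −0.75 · ln(1 − (4/3)·0.333333) = −0.75 · ln(0.555556) = −0.75 · (-0.587786) = 0.4408.

0.4408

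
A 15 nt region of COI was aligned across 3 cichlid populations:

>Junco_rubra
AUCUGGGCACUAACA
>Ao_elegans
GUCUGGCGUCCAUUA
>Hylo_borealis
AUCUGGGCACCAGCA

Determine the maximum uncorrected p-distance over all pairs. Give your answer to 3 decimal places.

Pairwise Hamming distances:
  Junco_rubra vs Ao_elegans: 7
  Junco_rubra vs Hylo_borealis: 2
  Ao_elegans vs Hylo_borealis: 6
The largest is 7 mismatches, between Junco_rubra and Ao_elegans; p = 7/15 = 0.467.

0.467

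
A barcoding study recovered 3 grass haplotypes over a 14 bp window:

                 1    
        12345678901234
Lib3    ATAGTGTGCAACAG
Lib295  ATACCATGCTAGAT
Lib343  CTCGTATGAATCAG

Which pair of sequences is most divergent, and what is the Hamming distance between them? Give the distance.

9

Pairwise Hamming distances:
  Lib3 vs Lib295: 6
  Lib3 vs Lib343: 5
  Lib295 vs Lib343: 9
The largest is 9, between Lib295 and Lib343.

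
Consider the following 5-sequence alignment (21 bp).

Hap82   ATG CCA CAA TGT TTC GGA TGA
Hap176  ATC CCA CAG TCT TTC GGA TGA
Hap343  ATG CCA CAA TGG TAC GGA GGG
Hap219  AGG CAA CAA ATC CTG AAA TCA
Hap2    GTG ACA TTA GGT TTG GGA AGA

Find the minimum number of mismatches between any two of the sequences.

3

Pairwise Hamming distances:
  Hap82 vs Hap176: 3
  Hap82 vs Hap343: 4
  Hap82 vs Hap219: 10
  Hap82 vs Hap2: 7
  Hap176 vs Hap343: 7
  Hap176 vs Hap219: 12
  Hap176 vs Hap2: 10
  Hap343 vs Hap219: 13
  Hap343 vs Hap2: 10
  Hap219 vs Hap2: 14
The smallest is 3, between Hap82 and Hap176.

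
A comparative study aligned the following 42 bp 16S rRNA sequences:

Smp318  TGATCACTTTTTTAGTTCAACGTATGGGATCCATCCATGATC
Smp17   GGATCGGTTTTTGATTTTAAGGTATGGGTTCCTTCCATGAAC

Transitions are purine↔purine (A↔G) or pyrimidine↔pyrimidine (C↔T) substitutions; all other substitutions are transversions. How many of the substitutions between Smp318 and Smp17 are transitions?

2

Mismatches occur at site 1 (T→G, transversion), site 6 (A→G, transition), site 7 (C→G, transversion), site 13 (T→G, transversion), site 15 (G→T, transversion), site 18 (C→T, transition), site 21 (C→G, transversion), site 29 (A→T, transversion), site 33 (A→T, transversion), site 41 (T→A, transversion).
Of the 10 differences, 2 transitions and 8 transversions, so the answer is 2.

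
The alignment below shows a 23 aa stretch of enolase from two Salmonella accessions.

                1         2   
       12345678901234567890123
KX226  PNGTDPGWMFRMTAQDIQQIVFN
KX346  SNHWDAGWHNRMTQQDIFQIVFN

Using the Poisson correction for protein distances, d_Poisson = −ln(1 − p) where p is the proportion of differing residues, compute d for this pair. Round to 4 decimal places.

Mismatches occur at site 1 (P→S), site 3 (G→H), site 4 (T→W), site 6 (P→A), site 9 (M→H), site 10 (F→N), site 14 (A→Q), site 18 (Q→F).
p = 8/23 = 0.347826.
d = −ln(1 − 0.347826) = −ln(0.652174) = 0.4274.

0.4274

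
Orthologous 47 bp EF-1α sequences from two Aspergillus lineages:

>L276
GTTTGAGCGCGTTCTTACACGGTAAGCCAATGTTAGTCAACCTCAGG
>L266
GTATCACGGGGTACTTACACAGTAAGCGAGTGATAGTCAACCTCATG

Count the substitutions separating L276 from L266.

Mismatches occur at site 3 (T→A), site 5 (G→C), site 7 (G→C), site 8 (C→G), site 10 (C→G), site 13 (T→A), site 21 (G→A), site 28 (C→G), site 30 (A→G), site 33 (T→A), site 46 (G→T).
That gives 11 mismatches out of 47 aligned sites, so the Hamming distance is 11.

11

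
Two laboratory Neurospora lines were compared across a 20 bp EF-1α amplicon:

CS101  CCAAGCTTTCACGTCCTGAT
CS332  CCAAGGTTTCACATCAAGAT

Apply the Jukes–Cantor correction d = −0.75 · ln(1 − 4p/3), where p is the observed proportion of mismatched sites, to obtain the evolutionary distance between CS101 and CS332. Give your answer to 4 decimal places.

Mismatches occur at site 6 (C/G), site 13 (G/A), site 16 (C/A), site 17 (T/A).
p = 4/20 = 0.200000.
d = −0.75 · ln(1 − (4/3)·0.200000) = −0.75 · ln(0.733333) = −0.75 · (-0.310155) = 0.2326.

0.2326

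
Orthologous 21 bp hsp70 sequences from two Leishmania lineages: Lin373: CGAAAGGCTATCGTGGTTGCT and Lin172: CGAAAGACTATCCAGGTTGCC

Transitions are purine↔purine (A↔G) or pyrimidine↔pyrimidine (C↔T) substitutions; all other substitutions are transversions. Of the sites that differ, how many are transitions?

Mismatches occur at site 7 (G/A, transition), site 13 (G/C, transversion), site 14 (T/A, transversion), site 21 (T/C, transition).
Of the 4 differences, 2 transitions and 2 transversions, so the answer is 2.

2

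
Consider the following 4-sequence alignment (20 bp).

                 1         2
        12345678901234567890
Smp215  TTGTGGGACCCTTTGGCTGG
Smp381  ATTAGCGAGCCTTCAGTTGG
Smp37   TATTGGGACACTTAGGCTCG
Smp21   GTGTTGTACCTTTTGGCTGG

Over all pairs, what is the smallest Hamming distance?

Pairwise Hamming distances:
  Smp215 vs Smp381: 8
  Smp215 vs Smp37: 5
  Smp215 vs Smp21: 4
  Smp381 vs Smp37: 10
  Smp381 vs Smp21: 11
  Smp37 vs Smp21: 9
The smallest is 4, between Smp215 and Smp21.

4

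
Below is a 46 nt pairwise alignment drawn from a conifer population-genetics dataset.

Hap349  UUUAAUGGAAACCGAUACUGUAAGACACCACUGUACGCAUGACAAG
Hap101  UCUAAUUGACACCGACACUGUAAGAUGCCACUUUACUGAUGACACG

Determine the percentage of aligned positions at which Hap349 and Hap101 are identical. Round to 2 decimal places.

78.26%

The sequences differ at positions 2 (U/C), 7 (G/U), 10 (A/C), 16 (U/C), 26 (C/U), 27 (A/G), 33 (G/U), 37 (G/U), 38 (C/G), 45 (A/C).
36 of the 46 sites match, so the percent identity is 36/46 × 100 = 78.26%.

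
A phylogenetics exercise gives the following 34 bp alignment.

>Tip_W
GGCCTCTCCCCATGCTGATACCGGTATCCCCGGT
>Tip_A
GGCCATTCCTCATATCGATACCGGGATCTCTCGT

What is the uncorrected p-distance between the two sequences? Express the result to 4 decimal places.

The sequences differ at positions 5 (T/A), 6 (C/T), 10 (C/T), 14 (G/A), 15 (C/T), 16 (T/C), 25 (T/G), 29 (C/T), 31 (C/T), 32 (G/C).
There are 10 differences over 34 sites, so p = 10/34 = 0.2941.

0.2941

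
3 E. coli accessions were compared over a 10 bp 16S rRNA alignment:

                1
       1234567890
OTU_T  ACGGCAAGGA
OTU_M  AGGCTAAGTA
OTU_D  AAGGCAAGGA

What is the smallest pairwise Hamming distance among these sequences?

Pairwise Hamming distances:
  OTU_T vs OTU_M: 4
  OTU_T vs OTU_D: 1
  OTU_M vs OTU_D: 4
The smallest is 1, between OTU_T and OTU_D.

1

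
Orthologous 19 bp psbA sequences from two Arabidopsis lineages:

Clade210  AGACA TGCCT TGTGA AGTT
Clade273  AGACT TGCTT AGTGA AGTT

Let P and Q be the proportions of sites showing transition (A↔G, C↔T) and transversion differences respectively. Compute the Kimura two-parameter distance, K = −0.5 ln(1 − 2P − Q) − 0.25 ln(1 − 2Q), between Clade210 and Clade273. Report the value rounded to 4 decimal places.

The sequences differ at positions 5 (A/T, transversion), 9 (C/T, transition), 11 (T/A, transversion).
Of the 3 differences, 1 transition and 2 transversions over 19 sites: P = 1/19 = 0.052632, Q = 2/19 = 0.105263.
d = −0.5·ln(0.789473) − 0.25·ln(0.789474) = −0.5·(-0.236390) − 0.25·(-0.236388) = 0.1773.

0.1773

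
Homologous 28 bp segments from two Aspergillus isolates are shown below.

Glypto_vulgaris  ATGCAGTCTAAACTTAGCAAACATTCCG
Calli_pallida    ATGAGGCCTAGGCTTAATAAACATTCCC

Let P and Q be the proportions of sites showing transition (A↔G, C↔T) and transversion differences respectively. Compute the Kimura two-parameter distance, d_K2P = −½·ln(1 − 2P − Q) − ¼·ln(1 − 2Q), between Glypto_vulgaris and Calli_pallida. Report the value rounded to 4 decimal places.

0.3851

Differing sites — 4:C/A (Tv); 5:A/G (Ti); 7:T/C (Ti); 11:A/G (Ti); 12:A/G (Ti); 17:G/A (Ti); 18:C/T (Ti); 28:G/C (Tv).
Of the 8 differences, 6 transitions and 2 transversions over 28 sites: P = 6/28 = 0.214286, Q = 2/28 = 0.071429.
d = −0.5·ln(0.499999) − 0.25·ln(0.857142) = −0.5·(-0.693149) − 0.25·(-0.154152) = 0.3851.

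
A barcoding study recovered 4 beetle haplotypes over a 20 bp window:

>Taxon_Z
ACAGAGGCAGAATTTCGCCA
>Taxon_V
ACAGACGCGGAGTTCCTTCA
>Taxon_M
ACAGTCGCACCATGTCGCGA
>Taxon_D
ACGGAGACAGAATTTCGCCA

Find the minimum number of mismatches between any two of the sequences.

Pairwise Hamming distances:
  Taxon_Z vs Taxon_V: 6
  Taxon_Z vs Taxon_M: 6
  Taxon_Z vs Taxon_D: 2
  Taxon_V vs Taxon_M: 10
  Taxon_V vs Taxon_D: 8
  Taxon_M vs Taxon_D: 8
The smallest is 2, between Taxon_Z and Taxon_D.

2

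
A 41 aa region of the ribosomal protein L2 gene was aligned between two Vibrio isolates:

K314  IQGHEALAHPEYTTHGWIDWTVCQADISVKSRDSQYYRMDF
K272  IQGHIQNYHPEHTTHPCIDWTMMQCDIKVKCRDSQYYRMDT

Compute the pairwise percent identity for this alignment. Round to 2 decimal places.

The sequences differ at positions 5 (E/I), 6 (A/Q), 7 (L/N), 8 (A/Y), 12 (Y/H), 16 (G/P), 17 (W/C), 22 (V/M), 23 (C/M), 25 (A/C), 28 (S/K), 31 (S/C), 41 (F/T).
28 of the 41 sites match, so the percent identity is 28/41 × 100 = 68.29%.

68.29%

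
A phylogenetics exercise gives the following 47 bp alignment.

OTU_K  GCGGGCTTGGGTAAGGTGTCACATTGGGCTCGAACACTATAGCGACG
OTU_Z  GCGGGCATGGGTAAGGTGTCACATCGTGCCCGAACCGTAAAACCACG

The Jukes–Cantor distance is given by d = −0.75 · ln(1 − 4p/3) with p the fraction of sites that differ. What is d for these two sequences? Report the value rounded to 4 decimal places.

The sequences differ at positions 7 (T/A), 25 (T/C), 27 (G/T), 30 (T/C), 36 (A/C), 37 (C/G), 40 (T/A), 42 (G/A), 44 (G/C).
p = 9/47 = 0.191489.
d = −0.75 · ln(1 − (4/3)·0.191489) = −0.75 · ln(0.744681) = −0.75 · (-0.294799) = 0.2211.

0.2211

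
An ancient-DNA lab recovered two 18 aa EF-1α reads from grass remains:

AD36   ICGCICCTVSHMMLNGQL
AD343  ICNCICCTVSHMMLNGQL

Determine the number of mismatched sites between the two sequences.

1

The sequences differ at position 3 (G/N).
That gives 1 mismatch out of 18 aligned sites, so the Hamming distance is 1.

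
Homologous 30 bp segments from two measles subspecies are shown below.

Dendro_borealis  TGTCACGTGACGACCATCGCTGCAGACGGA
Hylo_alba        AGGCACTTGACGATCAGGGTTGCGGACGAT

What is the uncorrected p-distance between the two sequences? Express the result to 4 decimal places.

0.3333

The sequences differ at positions 1 (T/A), 3 (T/G), 7 (G/T), 14 (C/T), 17 (T/G), 18 (C/G), 20 (C/T), 24 (A/G), 29 (G/A), 30 (A/T).
There are 10 differences over 30 sites, so p = 10/30 = 0.3333.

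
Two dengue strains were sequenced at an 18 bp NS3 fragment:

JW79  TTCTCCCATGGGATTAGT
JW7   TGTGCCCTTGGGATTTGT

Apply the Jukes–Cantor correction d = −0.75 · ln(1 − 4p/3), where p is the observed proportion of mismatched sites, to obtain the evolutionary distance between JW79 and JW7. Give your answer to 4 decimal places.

0.3470

Differing sites — 2:T/G; 3:C/T; 4:T/G; 8:A/T; 16:A/T.
p = 5/18 = 0.277778.
d = −0.75 · ln(1 − (4/3)·0.277778) = −0.75 · ln(0.629629) = −0.75 · (-0.462625) = 0.3470.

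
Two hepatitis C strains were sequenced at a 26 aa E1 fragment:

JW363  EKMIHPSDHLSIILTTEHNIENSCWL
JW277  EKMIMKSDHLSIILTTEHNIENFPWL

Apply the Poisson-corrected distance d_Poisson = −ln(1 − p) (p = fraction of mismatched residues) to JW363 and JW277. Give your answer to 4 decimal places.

The sequences differ at positions 5 (H/M), 6 (P/K), 23 (S/F), 24 (C/P).
p = 4/26 = 0.153846.
d = −ln(1 − 0.153846) = −ln(0.846154) = 0.1671.

0.1671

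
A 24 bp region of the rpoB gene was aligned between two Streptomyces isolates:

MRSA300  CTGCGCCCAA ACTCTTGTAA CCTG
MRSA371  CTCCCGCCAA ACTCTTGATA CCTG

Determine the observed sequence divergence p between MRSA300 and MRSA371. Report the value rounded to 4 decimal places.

0.2083

Mismatches occur at site 3 (G↔C), site 5 (G↔C), site 6 (C↔G), site 18 (T↔A), site 19 (A↔T).
There are 5 differences over 24 sites, so p = 5/24 = 0.2083.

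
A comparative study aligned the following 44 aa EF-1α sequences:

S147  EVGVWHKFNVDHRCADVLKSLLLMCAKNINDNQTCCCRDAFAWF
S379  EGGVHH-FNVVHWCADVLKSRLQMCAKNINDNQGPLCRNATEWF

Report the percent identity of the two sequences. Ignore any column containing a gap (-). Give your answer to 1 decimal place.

Excluding the 1 gap column leaves 43 comparable sites.
The sequences differ at positions 2 (V/G), 5 (W/H), 11 (D/V), 13 (R/W), 21 (L/R), 23 (L/Q), 34 (T/G), 35 (C/P), 36 (C/L), 39 (D/N), 41 (F/T), 42 (A/E).
31 of the 43 comparable sites match, so the percent identity is 31/43 × 100 = 72.1%.

72.1%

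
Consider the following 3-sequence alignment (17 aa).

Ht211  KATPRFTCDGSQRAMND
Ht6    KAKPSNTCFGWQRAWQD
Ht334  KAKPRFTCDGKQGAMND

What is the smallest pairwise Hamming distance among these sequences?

Pairwise Hamming distances:
  Ht211 vs Ht6: 7
  Ht211 vs Ht334: 3
  Ht6 vs Ht334: 7
The smallest is 3, between Ht211 and Ht334.

3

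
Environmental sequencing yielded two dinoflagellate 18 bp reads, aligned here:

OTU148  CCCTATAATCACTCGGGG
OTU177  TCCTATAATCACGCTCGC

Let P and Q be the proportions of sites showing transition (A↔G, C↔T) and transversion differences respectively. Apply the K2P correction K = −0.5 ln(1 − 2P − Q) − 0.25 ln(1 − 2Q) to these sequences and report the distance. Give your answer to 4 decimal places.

Differing sites — 1:C/T (Ti); 13:T/G (Tv); 15:G/T (Tv); 16:G/C (Tv); 18:G/C (Tv).
Of the 5 differences, 1 transition and 4 transversions over 18 sites: P = 1/18 = 0.055556, Q = 4/18 = 0.222222.
d = −0.5·ln(0.666666) − 0.25·ln(0.555556) = −0.5·(-0.405466) − 0.25·(-0.587786) = 0.3497.

0.3497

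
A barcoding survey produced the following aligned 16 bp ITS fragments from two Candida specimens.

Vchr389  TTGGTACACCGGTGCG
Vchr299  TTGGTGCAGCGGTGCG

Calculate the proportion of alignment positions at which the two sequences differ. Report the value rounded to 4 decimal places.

0.1250

The sequences differ at positions 6 (A/G), 9 (C/G).
There are 2 differences over 16 sites, so p = 2/16 = 0.1250.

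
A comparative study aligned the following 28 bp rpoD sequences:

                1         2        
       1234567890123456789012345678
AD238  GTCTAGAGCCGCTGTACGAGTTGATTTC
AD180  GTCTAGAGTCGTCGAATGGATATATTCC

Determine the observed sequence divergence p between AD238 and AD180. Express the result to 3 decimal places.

The sequences differ at positions 9 (C/T), 12 (C/T), 13 (T/C), 15 (T/A), 17 (C/T), 19 (A/G), 20 (G/A), 22 (T/A), 23 (G/T), 27 (T/C).
There are 10 differences over 28 sites, so p = 10/28 = 0.357.

0.357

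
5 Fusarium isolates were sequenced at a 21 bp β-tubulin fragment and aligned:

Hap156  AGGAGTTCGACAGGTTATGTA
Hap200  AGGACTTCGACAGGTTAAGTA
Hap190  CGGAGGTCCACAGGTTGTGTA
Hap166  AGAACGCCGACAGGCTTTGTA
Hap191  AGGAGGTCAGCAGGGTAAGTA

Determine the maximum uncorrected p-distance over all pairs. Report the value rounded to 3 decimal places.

0.381

Pairwise Hamming distances:
  Hap156 vs Hap200: 2
  Hap156 vs Hap190: 4
  Hap156 vs Hap166: 6
  Hap156 vs Hap191: 5
  Hap200 vs Hap190: 6
  Hap200 vs Hap166: 6
  Hap200 vs Hap191: 5
  Hap190 vs Hap166: 7
  Hap190 vs Hap191: 6
  Hap166 vs Hap191: 8
The largest is 8 mismatches, between Hap166 and Hap191; p = 8/21 = 0.381.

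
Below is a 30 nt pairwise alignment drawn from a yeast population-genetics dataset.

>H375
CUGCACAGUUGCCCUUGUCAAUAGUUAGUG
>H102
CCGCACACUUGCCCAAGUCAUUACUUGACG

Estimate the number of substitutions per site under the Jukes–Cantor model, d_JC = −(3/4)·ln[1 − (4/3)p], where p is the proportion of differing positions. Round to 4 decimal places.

0.3831

The sequences differ at positions 2 (U/C), 8 (G/C), 15 (U/A), 16 (U/A), 21 (A/U), 24 (G/C), 27 (A/G), 28 (G/A), 29 (U/C).
p = 9/30 = 0.300000.
d = −0.75 · ln(1 − (4/3)·0.300000) = −0.75 · ln(0.600000) = −0.75 · (-0.510826) = 0.3831.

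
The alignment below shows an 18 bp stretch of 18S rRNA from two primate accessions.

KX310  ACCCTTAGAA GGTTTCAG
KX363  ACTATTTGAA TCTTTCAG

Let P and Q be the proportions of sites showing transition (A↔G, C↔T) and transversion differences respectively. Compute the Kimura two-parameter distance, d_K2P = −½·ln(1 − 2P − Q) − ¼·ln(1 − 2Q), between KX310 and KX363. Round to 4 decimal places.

The sequences differ at positions 3 (C/T, transition), 4 (C/A, transversion), 7 (A/T, transversion), 11 (G/T, transversion), 12 (G/C, transversion).
Of the 5 differences, 1 transition and 4 transversions over 18 sites: P = 1/18 = 0.055556, Q = 4/18 = 0.222222.
d = −0.5·ln(0.666666) − 0.25·ln(0.555556) = −0.5·(-0.405466) − 0.25·(-0.587786) = 0.3497.

0.3497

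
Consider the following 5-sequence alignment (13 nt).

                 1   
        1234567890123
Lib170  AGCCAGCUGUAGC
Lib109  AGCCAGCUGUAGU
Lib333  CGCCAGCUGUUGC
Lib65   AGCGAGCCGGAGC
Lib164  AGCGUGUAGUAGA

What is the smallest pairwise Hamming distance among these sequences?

Pairwise Hamming distances:
  Lib170 vs Lib109: 1
  Lib170 vs Lib333: 2
  Lib170 vs Lib65: 3
  Lib170 vs Lib164: 5
  Lib109 vs Lib333: 3
  Lib109 vs Lib65: 4
  Lib109 vs Lib164: 5
  Lib333 vs Lib65: 5
  Lib333 vs Lib164: 7
  Lib65 vs Lib164: 5
The smallest is 1, between Lib170 and Lib109.

1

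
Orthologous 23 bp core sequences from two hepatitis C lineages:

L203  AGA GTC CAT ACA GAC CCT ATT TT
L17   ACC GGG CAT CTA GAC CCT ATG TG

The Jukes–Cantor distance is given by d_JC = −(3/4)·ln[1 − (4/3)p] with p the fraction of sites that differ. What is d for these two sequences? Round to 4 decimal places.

Mismatches occur at site 2 (G↔C), site 3 (A↔C), site 5 (T↔G), site 6 (C↔G), site 10 (A↔C), site 11 (C↔T), site 21 (T↔G), site 23 (T↔G).
p = 8/23 = 0.347826.
d = −0.75 · ln(1 − (4/3)·0.347826) = −0.75 · ln(0.536232) = −0.75 · (-0.623188) = 0.4674.

0.4674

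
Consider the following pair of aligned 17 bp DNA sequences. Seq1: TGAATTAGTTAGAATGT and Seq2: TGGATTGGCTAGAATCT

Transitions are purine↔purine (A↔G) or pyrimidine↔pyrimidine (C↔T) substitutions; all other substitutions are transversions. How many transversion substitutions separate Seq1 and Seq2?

1

Mismatches occur at site 3 (A↔G, transition), site 7 (A↔G, transition), site 9 (T↔C, transition), site 16 (G↔C, transversion).
Of the 4 differences, 3 transitions and 1 transversion, so the answer is 1.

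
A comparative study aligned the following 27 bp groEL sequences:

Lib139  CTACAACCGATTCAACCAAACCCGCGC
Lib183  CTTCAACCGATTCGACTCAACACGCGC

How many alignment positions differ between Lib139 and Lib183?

The sequences differ at positions 3 (A/T), 14 (A/G), 17 (C/T), 18 (A/C), 22 (C/A).
That gives 5 mismatches out of 27 aligned sites, so the Hamming distance is 5.

5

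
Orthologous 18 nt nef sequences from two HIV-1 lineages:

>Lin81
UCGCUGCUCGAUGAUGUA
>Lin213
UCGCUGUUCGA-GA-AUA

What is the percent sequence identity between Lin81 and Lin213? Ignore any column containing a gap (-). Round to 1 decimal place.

Excluding the 2 gap columns leaves 16 comparable sites.
Differing sites — 7:C/U; 16:G/A.
14 of the 16 comparable sites match, so the percent identity is 14/16 × 100 = 87.5%.

87.5%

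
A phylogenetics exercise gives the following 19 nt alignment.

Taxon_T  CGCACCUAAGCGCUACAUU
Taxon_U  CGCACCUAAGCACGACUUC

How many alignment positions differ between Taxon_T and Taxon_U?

4

Differing sites — 12:G/A; 14:U/G; 17:A/U; 19:U/C.
That gives 4 mismatches out of 19 aligned sites, so the Hamming distance is 4.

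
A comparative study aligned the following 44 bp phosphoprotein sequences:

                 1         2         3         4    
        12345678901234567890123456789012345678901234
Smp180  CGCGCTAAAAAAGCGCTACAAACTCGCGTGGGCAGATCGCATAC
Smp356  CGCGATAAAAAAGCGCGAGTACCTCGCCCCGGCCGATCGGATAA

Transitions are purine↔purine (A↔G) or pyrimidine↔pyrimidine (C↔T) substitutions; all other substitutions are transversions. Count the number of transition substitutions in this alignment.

1

Mismatches occur at site 5 (C→A, transversion), site 17 (T→G, transversion), site 19 (C→G, transversion), site 20 (A→T, transversion), site 22 (A→C, transversion), site 28 (G→C, transversion), site 29 (T→C, transition), site 30 (G→C, transversion), site 34 (A→C, transversion), site 40 (C→G, transversion), site 44 (C→A, transversion).
Of the 11 differences, 1 transition and 10 transversions, so the answer is 1.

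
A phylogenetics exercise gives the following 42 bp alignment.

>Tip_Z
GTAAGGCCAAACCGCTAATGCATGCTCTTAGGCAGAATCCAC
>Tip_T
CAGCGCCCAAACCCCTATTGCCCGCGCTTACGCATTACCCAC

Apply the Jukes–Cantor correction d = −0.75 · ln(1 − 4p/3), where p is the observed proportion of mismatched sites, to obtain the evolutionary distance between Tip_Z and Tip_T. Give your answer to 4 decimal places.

The sequences differ at positions 1 (G/C), 2 (T/A), 3 (A/G), 4 (A/C), 6 (G/C), 14 (G/C), 18 (A/T), 22 (A/C), 23 (T/C), 26 (T/G), 31 (G/C), 35 (G/T), 36 (A/T), 38 (T/C).
p = 14/42 = 0.333333.
d = −0.75 · ln(1 − (4/3)·0.333333) = −0.75 · ln(0.555556) = −0.75 · (-0.587786) = 0.4408.

0.4408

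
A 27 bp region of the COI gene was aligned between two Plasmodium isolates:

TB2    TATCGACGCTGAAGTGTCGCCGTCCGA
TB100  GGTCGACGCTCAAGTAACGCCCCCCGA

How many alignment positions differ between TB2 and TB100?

7

The sequences differ at positions 1 (T/G), 2 (A/G), 11 (G/C), 16 (G/A), 17 (T/A), 22 (G/C), 23 (T/C).
That gives 7 mismatches out of 27 aligned sites, so the Hamming distance is 7.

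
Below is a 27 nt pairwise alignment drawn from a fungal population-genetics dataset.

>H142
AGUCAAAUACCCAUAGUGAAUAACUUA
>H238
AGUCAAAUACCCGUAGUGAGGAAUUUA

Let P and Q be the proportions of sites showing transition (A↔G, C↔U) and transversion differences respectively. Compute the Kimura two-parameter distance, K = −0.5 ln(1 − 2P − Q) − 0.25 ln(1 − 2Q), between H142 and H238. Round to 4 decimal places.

Differing sites — 13:A/G (Ti); 20:A/G (Ti); 21:U/G (Tv); 24:C/U (Ti).
Of the 4 differences, 3 transitions and 1 transversion over 27 sites: P = 3/27 = 0.111111, Q = 1/27 = 0.037037.
d = −0.5·ln(0.740741) − 0.25·ln(0.925926) = −0.5·(-0.300104) − 0.25·(-0.076961) = 0.1693.

0.1693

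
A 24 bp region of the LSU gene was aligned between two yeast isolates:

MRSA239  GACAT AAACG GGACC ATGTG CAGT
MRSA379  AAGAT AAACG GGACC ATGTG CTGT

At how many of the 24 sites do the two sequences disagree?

Mismatches occur at site 1 (G↔A), site 3 (C↔G), site 22 (A↔T).
That gives 3 mismatches out of 24 aligned sites, so the Hamming distance is 3.

3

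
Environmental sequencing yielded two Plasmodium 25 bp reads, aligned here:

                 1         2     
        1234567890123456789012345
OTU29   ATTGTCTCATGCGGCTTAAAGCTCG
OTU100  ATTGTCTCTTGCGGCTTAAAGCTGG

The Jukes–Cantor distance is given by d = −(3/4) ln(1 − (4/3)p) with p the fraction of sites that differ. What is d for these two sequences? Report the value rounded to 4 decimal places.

Mismatches occur at site 9 (A↔T), site 24 (C↔G).
p = 2/25 = 0.080000.
d = −0.75 · ln(1 − (4/3)·0.080000) = −0.75 · ln(0.893333) = −0.75 · (-0.112796) = 0.0846.

0.0846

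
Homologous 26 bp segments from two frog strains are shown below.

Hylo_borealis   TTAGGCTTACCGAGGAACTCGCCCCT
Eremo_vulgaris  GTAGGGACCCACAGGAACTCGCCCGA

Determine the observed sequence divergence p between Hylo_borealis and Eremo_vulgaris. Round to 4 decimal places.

0.3462

Mismatches occur at site 1 (T/G), site 6 (C/G), site 7 (T/A), site 8 (T/C), site 9 (A/C), site 11 (C/A), site 12 (G/C), site 25 (C/G), site 26 (T/A).
There are 9 differences over 26 sites, so p = 9/26 = 0.3462.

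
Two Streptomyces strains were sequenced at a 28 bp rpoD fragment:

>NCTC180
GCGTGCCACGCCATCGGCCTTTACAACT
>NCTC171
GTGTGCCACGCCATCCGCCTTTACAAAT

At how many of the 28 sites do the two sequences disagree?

Mismatches occur at site 2 (C→T), site 16 (G→C), site 27 (C→A).
That gives 3 mismatches out of 28 aligned sites, so the Hamming distance is 3.

3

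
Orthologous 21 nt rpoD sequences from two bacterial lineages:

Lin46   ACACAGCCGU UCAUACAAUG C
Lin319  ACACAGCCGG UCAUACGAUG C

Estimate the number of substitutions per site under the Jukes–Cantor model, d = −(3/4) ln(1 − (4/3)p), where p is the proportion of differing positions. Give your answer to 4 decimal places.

0.1019

The sequences differ at positions 10 (U/G), 17 (A/G).
p = 2/21 = 0.095238.
d = −0.75 · ln(1 − (4/3)·0.095238) = −0.75 · ln(0.873016) = −0.75 · (-0.135801) = 0.1019.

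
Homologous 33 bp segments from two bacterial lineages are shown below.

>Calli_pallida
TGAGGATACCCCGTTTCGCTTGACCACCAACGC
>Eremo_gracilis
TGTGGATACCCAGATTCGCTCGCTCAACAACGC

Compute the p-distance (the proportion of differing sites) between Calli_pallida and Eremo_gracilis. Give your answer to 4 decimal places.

The sequences differ at positions 3 (A/T), 12 (C/A), 14 (T/A), 21 (T/C), 23 (A/C), 24 (C/T), 27 (C/A).
There are 7 differences over 33 sites, so p = 7/33 = 0.2121.

0.2121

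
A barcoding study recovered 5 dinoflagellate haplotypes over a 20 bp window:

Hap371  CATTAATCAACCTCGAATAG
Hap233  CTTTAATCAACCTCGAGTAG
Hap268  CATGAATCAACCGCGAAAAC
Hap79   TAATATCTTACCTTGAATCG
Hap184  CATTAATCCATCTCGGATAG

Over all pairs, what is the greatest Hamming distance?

Pairwise Hamming distances:
  Hap371 vs Hap233: 2
  Hap371 vs Hap268: 4
  Hap371 vs Hap79: 8
  Hap371 vs Hap184: 3
  Hap233 vs Hap268: 6
  Hap233 vs Hap79: 10
  Hap233 vs Hap184: 5
  Hap268 vs Hap79: 12
  Hap268 vs Hap184: 7
  Hap79 vs Hap184: 10
The largest is 12, between Hap268 and Hap79.

12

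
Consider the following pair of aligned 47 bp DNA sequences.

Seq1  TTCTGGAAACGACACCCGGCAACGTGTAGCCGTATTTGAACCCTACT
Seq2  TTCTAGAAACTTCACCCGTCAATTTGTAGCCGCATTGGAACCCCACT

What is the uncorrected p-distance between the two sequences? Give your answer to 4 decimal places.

0.1915

The sequences differ at positions 5 (G/A), 11 (G/T), 12 (A/T), 19 (G/T), 23 (C/T), 24 (G/T), 33 (T/C), 37 (T/G), 44 (T/C).
There are 9 differences over 47 sites, so p = 9/47 = 0.1915.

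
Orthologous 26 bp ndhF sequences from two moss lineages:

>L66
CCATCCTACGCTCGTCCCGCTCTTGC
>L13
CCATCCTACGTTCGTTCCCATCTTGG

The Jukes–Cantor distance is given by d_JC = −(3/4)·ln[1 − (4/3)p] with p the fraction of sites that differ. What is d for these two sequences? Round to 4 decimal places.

The sequences differ at positions 11 (C/T), 16 (C/T), 19 (G/C), 20 (C/A), 26 (C/G).
p = 5/26 = 0.192308.
d = −0.75 · ln(1 − (4/3)·0.192308) = −0.75 · ln(0.743589) = −0.75 · (-0.296267) = 0.2222.

0.2222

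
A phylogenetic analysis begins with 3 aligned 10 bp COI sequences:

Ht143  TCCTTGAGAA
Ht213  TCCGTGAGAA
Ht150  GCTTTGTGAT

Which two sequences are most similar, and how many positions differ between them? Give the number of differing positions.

1

Pairwise Hamming distances:
  Ht143 vs Ht213: 1
  Ht143 vs Ht150: 4
  Ht213 vs Ht150: 5
The smallest is 1, between Ht143 and Ht213.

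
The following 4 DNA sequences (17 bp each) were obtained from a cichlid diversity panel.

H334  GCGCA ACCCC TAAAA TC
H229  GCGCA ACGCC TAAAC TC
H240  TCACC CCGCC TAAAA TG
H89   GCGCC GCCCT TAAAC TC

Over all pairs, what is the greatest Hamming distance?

7

Pairwise Hamming distances:
  H334 vs H229: 2
  H334 vs H240: 6
  H334 vs H89: 4
  H229 vs H240: 6
  H229 vs H89: 4
  H240 vs H89: 7
The largest is 7, between H240 and H89.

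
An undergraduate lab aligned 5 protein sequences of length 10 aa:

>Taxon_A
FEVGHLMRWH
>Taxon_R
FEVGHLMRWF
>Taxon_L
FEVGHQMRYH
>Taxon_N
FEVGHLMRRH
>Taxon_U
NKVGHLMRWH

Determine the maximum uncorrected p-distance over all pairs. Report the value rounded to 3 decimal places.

0.400

Pairwise Hamming distances:
  Taxon_A vs Taxon_R: 1
  Taxon_A vs Taxon_L: 2
  Taxon_A vs Taxon_N: 1
  Taxon_A vs Taxon_U: 2
  Taxon_R vs Taxon_L: 3
  Taxon_R vs Taxon_N: 2
  Taxon_R vs Taxon_U: 3
  Taxon_L vs Taxon_N: 2
  Taxon_L vs Taxon_U: 4
  Taxon_N vs Taxon_U: 3
The largest is 4 mismatches, between Taxon_L and Taxon_U; p = 4/10 = 0.400.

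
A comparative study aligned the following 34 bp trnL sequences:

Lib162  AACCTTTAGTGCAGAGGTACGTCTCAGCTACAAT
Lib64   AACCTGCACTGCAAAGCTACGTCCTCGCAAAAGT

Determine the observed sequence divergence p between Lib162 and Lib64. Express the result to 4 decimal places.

Differing sites — 6:T/G; 7:T/C; 9:G/C; 14:G/A; 17:G/C; 24:T/C; 25:C/T; 26:A/C; 29:T/A; 31:C/A; 33:A/G.
There are 11 differences over 34 sites, so p = 11/34 = 0.3235.

0.3235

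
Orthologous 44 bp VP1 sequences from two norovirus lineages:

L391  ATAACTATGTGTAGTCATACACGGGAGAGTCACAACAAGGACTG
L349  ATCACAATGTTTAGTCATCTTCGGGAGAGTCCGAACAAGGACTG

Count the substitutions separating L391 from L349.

Mismatches occur at site 3 (A↔C), site 6 (T↔A), site 11 (G↔T), site 19 (A↔C), site 20 (C↔T), site 21 (A↔T), site 32 (A↔C), site 33 (C↔G).
That gives 8 mismatches out of 44 aligned sites, so the Hamming distance is 8.

8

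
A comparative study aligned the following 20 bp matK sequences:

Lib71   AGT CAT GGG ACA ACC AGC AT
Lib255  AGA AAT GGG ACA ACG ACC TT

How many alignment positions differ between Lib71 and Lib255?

Differing sites — 3:T/A; 4:C/A; 15:C/G; 17:G/C; 19:A/T.
That gives 5 mismatches out of 20 aligned sites, so the Hamming distance is 5.

5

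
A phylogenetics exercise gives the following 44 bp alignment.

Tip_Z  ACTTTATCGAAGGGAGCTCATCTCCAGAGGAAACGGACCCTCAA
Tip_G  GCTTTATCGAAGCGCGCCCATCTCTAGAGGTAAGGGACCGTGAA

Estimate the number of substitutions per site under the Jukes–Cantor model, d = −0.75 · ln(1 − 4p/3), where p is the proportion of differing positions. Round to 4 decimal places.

0.2388

The sequences differ at positions 1 (A/G), 13 (G/C), 15 (A/C), 18 (T/C), 25 (C/T), 31 (A/T), 34 (C/G), 40 (C/G), 42 (C/G).
p = 9/44 = 0.204545.
d = −0.75 · ln(1 − (4/3)·0.204545) = −0.75 · ln(0.727273) = −0.75 · (-0.318453) = 0.2388.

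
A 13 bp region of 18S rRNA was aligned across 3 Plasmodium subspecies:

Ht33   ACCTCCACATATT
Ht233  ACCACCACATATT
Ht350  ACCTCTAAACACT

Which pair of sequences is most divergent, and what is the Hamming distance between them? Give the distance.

5

Pairwise Hamming distances:
  Ht33 vs Ht233: 1
  Ht33 vs Ht350: 4
  Ht233 vs Ht350: 5
The largest is 5, between Ht233 and Ht350.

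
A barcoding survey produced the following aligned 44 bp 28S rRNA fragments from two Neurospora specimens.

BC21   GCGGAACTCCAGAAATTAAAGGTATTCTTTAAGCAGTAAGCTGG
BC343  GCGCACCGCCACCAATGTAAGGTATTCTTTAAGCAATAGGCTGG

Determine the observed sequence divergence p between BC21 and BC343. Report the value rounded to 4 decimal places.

The sequences differ at positions 4 (G/C), 6 (A/C), 8 (T/G), 12 (G/C), 13 (A/C), 17 (T/G), 18 (A/T), 36 (G/A), 39 (A/G).
There are 9 differences over 44 sites, so p = 9/44 = 0.2045.

0.2045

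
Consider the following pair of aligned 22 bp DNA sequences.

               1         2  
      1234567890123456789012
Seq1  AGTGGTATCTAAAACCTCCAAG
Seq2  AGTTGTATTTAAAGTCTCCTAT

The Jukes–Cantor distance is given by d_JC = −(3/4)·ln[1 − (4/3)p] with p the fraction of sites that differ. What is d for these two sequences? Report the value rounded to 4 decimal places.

Differing sites — 4:G/T; 9:C/T; 14:A/G; 15:C/T; 20:A/T; 22:G/T.
p = 6/22 = 0.272727.
d = −0.75 · ln(1 − (4/3)·0.272727) = −0.75 · ln(0.636364) = −0.75 · (-0.451985) = 0.3390.

0.3390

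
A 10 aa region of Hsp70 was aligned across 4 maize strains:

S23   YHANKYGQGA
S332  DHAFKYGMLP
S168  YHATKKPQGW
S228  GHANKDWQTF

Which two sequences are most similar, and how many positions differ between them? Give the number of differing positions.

Pairwise Hamming distances:
  S23 vs S332: 5
  S23 vs S168: 4
  S23 vs S228: 5
  S332 vs S168: 7
  S332 vs S228: 7
  S168 vs S228: 6
The smallest is 4, between S23 and S168.

4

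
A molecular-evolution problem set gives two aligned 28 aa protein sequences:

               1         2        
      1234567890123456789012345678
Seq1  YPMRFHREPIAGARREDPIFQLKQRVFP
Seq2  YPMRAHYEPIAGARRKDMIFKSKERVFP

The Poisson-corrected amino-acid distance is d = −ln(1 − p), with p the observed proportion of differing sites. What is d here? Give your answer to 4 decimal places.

0.2877

Differing sites — 5:F/A; 7:R/Y; 16:E/K; 18:P/M; 21:Q/K; 22:L/S; 24:Q/E.
p = 7/28 = 0.250000.
d = −ln(1 − 0.250000) = −ln(0.750000) = 0.2877.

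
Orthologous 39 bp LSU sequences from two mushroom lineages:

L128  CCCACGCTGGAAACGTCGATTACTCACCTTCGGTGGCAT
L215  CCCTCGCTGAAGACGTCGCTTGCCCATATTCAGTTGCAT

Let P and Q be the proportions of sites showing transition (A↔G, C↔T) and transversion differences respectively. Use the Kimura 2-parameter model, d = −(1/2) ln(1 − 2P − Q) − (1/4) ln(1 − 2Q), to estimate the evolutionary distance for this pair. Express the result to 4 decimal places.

0.3214

Differing sites — 4:A/T (Tv); 10:G/A (Ti); 12:A/G (Ti); 19:A/C (Tv); 22:A/G (Ti); 24:T/C (Ti); 27:C/T (Ti); 28:C/A (Tv); 32:G/A (Ti); 35:G/T (Tv).
Of the 10 differences, 6 transitions and 4 transversions over 39 sites: P = 6/39 = 0.153846, Q = 4/39 = 0.102564.
d = −0.5·ln(0.589744) − 0.25·ln(0.794872) = −0.5·(-0.528067) − 0.25·(-0.229574) = 0.3214.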